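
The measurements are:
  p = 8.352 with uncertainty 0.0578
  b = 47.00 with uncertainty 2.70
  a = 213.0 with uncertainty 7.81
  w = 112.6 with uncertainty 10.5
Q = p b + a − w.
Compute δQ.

26.2

Let h = p·b = 392.5. δh/h = √((1·δp/p)² + (1·δb/b)²) = √(4.79e-05 + 0.00330) = 0.0579, so δh = 22.7.
Q = h + a − w: δQ = √(δh² + δa² + δw²) = √(516 + 61.0 + 110) = 26.2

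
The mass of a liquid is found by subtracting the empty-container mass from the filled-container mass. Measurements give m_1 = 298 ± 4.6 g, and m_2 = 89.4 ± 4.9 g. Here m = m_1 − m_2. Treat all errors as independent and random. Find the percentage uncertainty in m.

3.22%

Each term contributes (cᵢ δxᵢ)² to (δm)²:
  (δm_1)² = 21.2;  (δm_2)² = 24.0
δm = √(45.2) = 6.72 g
m = 209 g, so δm/m = 6.72/209 = 0.0322.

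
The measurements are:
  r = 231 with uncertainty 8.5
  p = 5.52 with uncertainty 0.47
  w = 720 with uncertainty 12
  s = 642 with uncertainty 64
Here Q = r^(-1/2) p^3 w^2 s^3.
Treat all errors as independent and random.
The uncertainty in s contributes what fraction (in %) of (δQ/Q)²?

57.3%

(δQ/Q)² = (−½·δr/r)² + (3·δp/p)² + (2·δw/w)² + (3·δs/s)²
  r term: (-0.5×0.0368)² = 0.000338
  p term: (3×0.0851)² = 0.0652
  w term: (2×0.0167)² = 0.00111
  s term: (3×0.0997)² = 0.0894
Total = 0.156. Share from s = 0.0894/0.156 = 0.573.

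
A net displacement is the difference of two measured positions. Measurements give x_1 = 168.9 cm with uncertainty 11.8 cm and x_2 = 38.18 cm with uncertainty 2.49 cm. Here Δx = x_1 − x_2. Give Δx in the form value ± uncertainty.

Each term contributes (cᵢ δxᵢ)² to (δΔx)²:
  (δx_1)² = 139;  (δx_2)² = 6.20
δΔx = √(145) = 12.1 cm
Δx = 130.7 cm.

130.7 ± 12.1 cm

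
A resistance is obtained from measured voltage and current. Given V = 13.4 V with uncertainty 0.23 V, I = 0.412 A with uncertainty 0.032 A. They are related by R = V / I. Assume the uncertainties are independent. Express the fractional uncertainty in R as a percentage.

Each factor contributes (exponent × relative error)² to (δR/R)²:
  (1·δV/V)² = (1×0.0172)² = 0.000295;  (-1·δI/I)² = (-1×0.0777)² = 0.00603
δR/R = √(0.00633) = 0.0795

7.95%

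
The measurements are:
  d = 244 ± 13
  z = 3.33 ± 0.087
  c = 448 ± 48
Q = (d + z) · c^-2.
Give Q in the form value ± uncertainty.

Let u = d + z = 247. δu = √(δd² + δz²) = √(169 + 0.00757) = 13.0, so δu/u = 0.0526.
Q is then a monomial in u, c:
δQ/Q = √((δu/u)² + (-2·δc/c)²) = √(0.00276 + 0.0459) = 0.221
Q = 0.00123, so δQ = 0.221 × 0.00123 = 0.000272.

0.00123 ± 0.000272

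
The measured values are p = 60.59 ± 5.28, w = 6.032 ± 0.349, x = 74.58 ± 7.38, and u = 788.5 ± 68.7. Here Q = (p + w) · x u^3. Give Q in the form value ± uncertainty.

Let h = p + w = 66.62. δh = √(δp² + δw²) = √(27.9 + 0.122) = 5.29, so δh/h = 0.0794.
Q is then a monomial in h, x, u:
δQ/Q = √((δh/h)² + (1·δx/x)² + (3·δu/u)²) = √(0.00631 + 0.00979 + 0.0683) = 0.291
Q = 2.436e+12, so δQ = 0.291 × 2.436e+12 = 7.08e+11.

(2.436 ± 0.708) × 10^12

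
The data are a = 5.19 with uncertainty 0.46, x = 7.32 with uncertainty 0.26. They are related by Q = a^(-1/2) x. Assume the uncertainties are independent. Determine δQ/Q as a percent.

5.68%

For a monomial Q ∝ a^(-1/2), x, fractional errors add in quadrature:
  (−½·δa/a)² = (-0.5×0.0886)² = 0.00196;  (1·δx/x)² = (1×0.0355)² = 0.00126
δQ/Q = √(0.00323) = 0.0568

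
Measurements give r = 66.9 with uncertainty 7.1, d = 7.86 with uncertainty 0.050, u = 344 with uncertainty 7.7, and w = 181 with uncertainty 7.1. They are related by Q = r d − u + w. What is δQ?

Let p = r·d = 526. δp/p = √((1·δr/r)² + (1·δd/d)²) = √(0.0113 + 4.05e-05) = 0.106, so δp = 55.9.
Q = p − u + w: δQ = √(δp² + δu² + δw²) = √(3130 + 59.3 + 50.4) = 56.9

56.9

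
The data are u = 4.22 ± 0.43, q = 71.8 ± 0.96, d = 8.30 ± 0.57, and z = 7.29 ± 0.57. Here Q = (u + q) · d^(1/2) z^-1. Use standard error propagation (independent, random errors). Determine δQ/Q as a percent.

Let w = u + q = 76.0. δw = √(δu² + δq²) = √(0.185 + 0.922) = 1.05, so δw/w = 0.0138.
Q is then a monomial in w, d, z:
δQ/Q = √((δw/w)² + (½·δd/d)² + (-1·δz/z)²) = √(0.000191 + 0.00118 + 0.00611) = 0.0865

8.65%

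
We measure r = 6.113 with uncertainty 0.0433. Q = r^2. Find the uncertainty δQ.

0.529

Products/powers → add relative errors in quadrature, weighted by exponent:
  (2·δr/r)² = (2×0.00708)² = 0.000201
δQ/Q = √(0.000201) = 0.0142
Q = 37.37, so δQ = 0.0142 × 37.37 = 0.529.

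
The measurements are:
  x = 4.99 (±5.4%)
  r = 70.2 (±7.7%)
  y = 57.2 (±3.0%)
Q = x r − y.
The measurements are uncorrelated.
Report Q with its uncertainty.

Let p = x·r = 350. δp/p = √((1·δx/x)² + (1·δr/r)²) = √(0.00292 + 0.00593) = 0.0940, so δp = 32.9.
Q = p − y: δQ = √(δp² + δy²) = √(1090 + 2.94) = 33.0
Q = 293.

293 ± 33.0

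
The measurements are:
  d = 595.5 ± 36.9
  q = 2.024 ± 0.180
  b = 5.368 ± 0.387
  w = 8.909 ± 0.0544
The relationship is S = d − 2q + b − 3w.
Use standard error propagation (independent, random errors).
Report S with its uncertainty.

570.1 ± 36.9

Sums and differences: (δS)² = Σ (cᵢ δxᵢ)².
  (δd)² = 1360;  (2·δq)² = 0.130;  (δb)² = 0.150;  (3·δw)² = 0.0266
δS = √(1360) = 36.9
S = 570.1.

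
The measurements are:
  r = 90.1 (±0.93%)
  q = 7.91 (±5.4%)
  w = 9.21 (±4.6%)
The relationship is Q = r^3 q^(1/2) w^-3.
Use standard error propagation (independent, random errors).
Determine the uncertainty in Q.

377

Each factor contributes (exponent × relative error)² to (δQ/Q)²:
  (3·δr/r)² = (3×0.00930)² = 0.000778;  (½·δq/q)² = (0.5×0.0540)² = 0.000729;  (-3·δw/w)² = (-3×0.0460)² = 0.0190
δQ/Q = √(0.0206) = 0.143
Q = 2630, so δQ = 0.143 × 2630 = 377.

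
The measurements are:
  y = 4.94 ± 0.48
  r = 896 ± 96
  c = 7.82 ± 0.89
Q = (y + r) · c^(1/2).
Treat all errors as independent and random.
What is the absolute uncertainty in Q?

Let u = y + r = 901. δu = √(δy² + δr²) = √(0.230 + 9220) = 96.0, so δu/u = 0.107.
Q is then a monomial in u, c:
δQ/Q = √((δu/u)² + (½·δc/c)²) = √(0.0114 + 0.00324) = 0.121
Q = 2520, so δQ = 0.121 × 2520 = 304.

304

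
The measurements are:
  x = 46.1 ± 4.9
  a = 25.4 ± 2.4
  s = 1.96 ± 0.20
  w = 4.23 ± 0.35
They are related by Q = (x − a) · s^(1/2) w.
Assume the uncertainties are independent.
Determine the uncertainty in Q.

Let u = x − a = 20.7. δu = √(δx² + δa²) = √(24.0 + 5.76) = 5.46, so δu/u = 0.264.
Q is then a monomial in u, s, w:
δQ/Q = √((δu/u)² + (½·δs/s)² + (1·δw/w)²) = √(0.0695 + 0.00260 + 0.00685) = 0.281
Q = 123, so δQ = 0.281 × 123 = 34.4.

34.4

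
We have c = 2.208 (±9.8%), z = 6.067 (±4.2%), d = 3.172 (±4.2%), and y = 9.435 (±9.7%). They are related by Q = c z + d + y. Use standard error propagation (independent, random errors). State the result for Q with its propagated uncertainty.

Let p = c·z = 13.40. δp/p = √((1·δc/c)² + (1·δz/z)²) = √(0.00960 + 0.00176) = 0.107, so δp = 1.43.
Q = p + d + y: δQ = √(δp² + δd² + δy²) = √(2.04 + 0.0177 + 0.838) = 1.70
Q = 26.00.

26.00 ± 1.70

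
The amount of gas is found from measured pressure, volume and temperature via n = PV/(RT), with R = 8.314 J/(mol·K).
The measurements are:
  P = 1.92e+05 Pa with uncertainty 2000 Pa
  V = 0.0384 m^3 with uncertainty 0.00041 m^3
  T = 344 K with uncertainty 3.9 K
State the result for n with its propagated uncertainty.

2.58 ± 0.0483 mol

n is a product of powers, so relative uncertainties combine in quadrature:
  (1·δP/P)² = (1×0.0104)² = 0.000109;  (1·δV/V)² = (1×0.0107)² = 0.000114;  (-1·δT/T)² = (-1×0.0113)² = 0.000129
δn/n = √(0.000351) = 0.0187
n = 2.58 mol, so δn = 0.0187 × 2.58 = 0.0483 mol.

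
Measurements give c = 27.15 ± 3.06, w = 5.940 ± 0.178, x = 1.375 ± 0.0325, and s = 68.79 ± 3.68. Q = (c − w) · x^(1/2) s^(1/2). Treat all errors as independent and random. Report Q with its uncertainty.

206.3 ± 30.4

Let u = c − w = 21.21. δu = √(δc² + δw²) = √(9.36 + 0.0317) = 3.07, so δu/u = 0.145.
Q is then a monomial in u, x, s:
δQ/Q = √((δu/u)² + (½·δx/x)² + (½·δs/s)²) = √(0.0209 + 0.000140 + 0.000715) = 0.147
Q = 206.3, so δQ = 0.147 × 206.3 = 30.4.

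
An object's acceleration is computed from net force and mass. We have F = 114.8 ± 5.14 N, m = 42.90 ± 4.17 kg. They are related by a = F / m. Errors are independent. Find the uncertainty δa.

0.286 m/s^2

a is a product of powers, so relative uncertainties combine in quadrature:
  (1·δF/F)² = (1×0.0448)² = 0.00200;  (-1·δm/m)² = (-1×0.0972)² = 0.00945
δa/a = √(0.0115) = 0.107
a = 2.676 m/s^2, so δa = 0.107 × 2.676 = 0.286 m/s^2.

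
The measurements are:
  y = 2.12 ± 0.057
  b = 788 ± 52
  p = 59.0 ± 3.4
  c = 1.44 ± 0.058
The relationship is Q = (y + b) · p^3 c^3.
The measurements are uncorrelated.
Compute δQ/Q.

Let u = y + b = 790. δu = √(δy² + δb²) = √(0.00325 + 2700) = 52.0, so δu/u = 0.0658.
Q is then a monomial in u, p, c:
δQ/Q = √((δu/u)² + (3·δp/p)² + (3·δc/c)²) = √(0.00433 + 0.0299 + 0.0146) = 0.221

0.221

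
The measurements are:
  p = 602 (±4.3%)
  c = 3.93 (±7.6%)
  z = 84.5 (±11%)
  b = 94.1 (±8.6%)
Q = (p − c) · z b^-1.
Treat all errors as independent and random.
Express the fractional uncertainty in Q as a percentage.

14.6%

Let u = p − c = 598. δu = √(δp² + δc²) = √(670 + 0.0892) = 25.9, so δu/u = 0.0433.
Q is then a monomial in u, z, b:
δQ/Q = √((δu/u)² + (1·δz/z)² + (-1·δb/b)²) = √(0.00187 + 0.0121 + 0.00740) = 0.146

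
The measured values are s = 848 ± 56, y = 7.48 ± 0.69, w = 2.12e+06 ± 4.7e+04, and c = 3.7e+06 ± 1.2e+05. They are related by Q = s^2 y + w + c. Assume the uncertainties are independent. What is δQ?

8.76e+05

Let p = s^2·y = 5.38e+06. δp/p = √((2·δs/s)² + (1·δy/y)²) = √(0.0174 + 0.00851) = 0.161, so δp = 8.67e+05.
Q = p + w + c: δQ = √(δp² + δw² + δc²) = √(7.51e+11 + 2.21e+09 + 1.44e+10) = 8.76e+05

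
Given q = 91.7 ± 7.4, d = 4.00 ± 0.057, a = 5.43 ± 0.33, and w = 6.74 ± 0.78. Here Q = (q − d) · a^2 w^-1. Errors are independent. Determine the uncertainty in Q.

72.1

Let u = q − d = 87.7. δu = √(δq² + δd²) = √(54.8 + 0.00325) = 7.40, so δu/u = 0.0844.
Q is then a monomial in u, a, w:
δQ/Q = √((δu/u)² + (2·δa/a)² + (-1·δw/w)²) = √(0.00712 + 0.0148 + 0.0134) = 0.188
Q = 384, so δQ = 0.188 × 384 = 72.1.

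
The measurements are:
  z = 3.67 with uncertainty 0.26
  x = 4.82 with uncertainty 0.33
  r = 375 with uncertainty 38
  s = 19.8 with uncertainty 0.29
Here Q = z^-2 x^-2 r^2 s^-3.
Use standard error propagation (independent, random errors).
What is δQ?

0.0166

For a monomial Q ∝ z^-2, x^-2, r^2, s^-3, fractional errors add in quadrature:
  (-2·δz/z)² = (-2×0.0708)² = 0.0201;  (-2·δx/x)² = (-2×0.0685)² = 0.0187;  (2·δr/r)² = (2×0.101)² = 0.0411;  (-3·δs/s)² = (-3×0.0146)² = 0.00193
δQ/Q = √(0.0818) = 0.286
Q = 0.0579, so δQ = 0.286 × 0.0579 = 0.0166.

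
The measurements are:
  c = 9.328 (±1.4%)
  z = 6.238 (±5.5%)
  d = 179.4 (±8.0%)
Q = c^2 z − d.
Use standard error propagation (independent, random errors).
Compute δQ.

36.4

Let p = c^2·z = 542.8. δp/p = √((2·δc/c)² + (1·δz/z)²) = √(0.000784 + 0.00302) = 0.0617, so δp = 33.5.
Q = p − d: δQ = √(δp² + δd²) = √(1120 + 206) = 36.4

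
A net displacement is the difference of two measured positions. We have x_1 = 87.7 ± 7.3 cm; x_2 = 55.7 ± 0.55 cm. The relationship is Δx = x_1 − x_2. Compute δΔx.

7.32 cm

Sums and differences: (δΔx)² = Σ (cᵢ δxᵢ)².
  (δx_1)² = 53.3;  (δx_2)² = 0.303
δΔx = √(53.6) = 7.32 cm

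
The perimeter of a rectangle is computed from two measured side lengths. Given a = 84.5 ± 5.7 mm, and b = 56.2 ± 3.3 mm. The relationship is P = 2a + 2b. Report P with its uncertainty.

281 ± 13.2 mm

Sums and differences: (δP)² = Σ (cᵢ δxᵢ)².
  (2·δa)² = 130;  (2·δb)² = 43.6
δP = √(174) = 13.2 mm
P = 281 mm.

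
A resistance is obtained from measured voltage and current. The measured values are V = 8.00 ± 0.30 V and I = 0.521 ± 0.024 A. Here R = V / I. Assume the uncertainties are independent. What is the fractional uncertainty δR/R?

0.0594

Products/powers → add relative errors in quadrature, weighted by exponent:
  (1·δV/V)² = (1×0.0375)² = 0.00141;  (-1·δI/I)² = (-1×0.0461)² = 0.00212
δR/R = √(0.00353) = 0.0594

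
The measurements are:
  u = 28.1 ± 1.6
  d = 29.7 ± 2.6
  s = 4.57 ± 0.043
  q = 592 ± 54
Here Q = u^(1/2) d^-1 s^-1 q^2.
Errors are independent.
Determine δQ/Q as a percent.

20.5%

Relative error in a monomial: (δQ/Q)² = Σ (nᵢ · δxᵢ/xᵢ)².
  (½·δu/u)² = (0.5×0.0569)² = 0.000811;  (-1·δd/d)² = (-1×0.0875)² = 0.00766;  (-1·δs/s)² = (-1×0.00941)² = 8.85e-05;  (2·δq/q)² = (2×0.0912)² = 0.0333
δQ/Q = √(0.0418) = 0.205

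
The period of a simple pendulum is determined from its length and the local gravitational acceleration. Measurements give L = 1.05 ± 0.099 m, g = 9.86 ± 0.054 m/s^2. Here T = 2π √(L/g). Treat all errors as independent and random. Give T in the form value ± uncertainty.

For a monomial T ∝ L^(1/2), g^(-1/2), fractional errors add in quadrature:
  (½·δL/L)² = (0.5×0.0943)² = 0.00222;  (−½·δg/g)² = (-0.5×0.00548)² = 7.5e-06
δT/T = √(0.00223) = 0.0472
T = 2.05 s, so δT = 0.0472 × 2.05 = 0.0968 s.

2.05 ± 0.0968 s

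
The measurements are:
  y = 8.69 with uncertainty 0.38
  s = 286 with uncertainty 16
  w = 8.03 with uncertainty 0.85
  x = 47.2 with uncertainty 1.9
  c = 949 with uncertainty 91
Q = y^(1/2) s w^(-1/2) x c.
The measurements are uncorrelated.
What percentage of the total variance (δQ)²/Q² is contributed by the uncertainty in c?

(δQ/Q)² = (½·δy/y)² + (1·δs/s)² + (−½·δw/w)² + (1·δx/x)² + (1·δc/c)²
  y term: (0.5×0.0437)² = 0.000478
  s term: (1×0.0559)² = 0.00313
  w term: (-0.5×0.106)² = 0.00280
  x term: (1×0.0403)² = 0.00162
  c term: (1×0.0959)² = 0.00919
Total = 0.0172. Share from c = 0.00919/0.0172 = 0.534.

53.4%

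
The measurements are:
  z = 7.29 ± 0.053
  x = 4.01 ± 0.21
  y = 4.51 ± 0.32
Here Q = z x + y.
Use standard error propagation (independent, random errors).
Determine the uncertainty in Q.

1.58

Let p = z·x = 29.2. δp/p = √((1·δz/z)² + (1·δx/x)²) = √(5.29e-05 + 0.00274) = 0.0529, so δp = 1.55.
Q = p + y: δQ = √(δp² + δy²) = √(2.39 + 0.102) = 1.58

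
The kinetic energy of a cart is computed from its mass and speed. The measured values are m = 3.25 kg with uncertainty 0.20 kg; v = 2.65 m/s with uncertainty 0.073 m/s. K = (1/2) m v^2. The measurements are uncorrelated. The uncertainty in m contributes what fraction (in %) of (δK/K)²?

55.5%

(δK/K)² = (1·δm/m)² + (2·δv/v)²
  m term: (1×0.0615)² = 0.00379
  v term: (2×0.0275)² = 0.00304
Total = 0.00682. Share from m = 0.00379/0.00682 = 0.555.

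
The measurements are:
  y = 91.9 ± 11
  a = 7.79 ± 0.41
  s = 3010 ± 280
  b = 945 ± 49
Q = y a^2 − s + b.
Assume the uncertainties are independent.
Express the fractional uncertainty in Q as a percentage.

Let p = y·a^2 = 5580. δp/p = √((1·δy/y)² + (2·δa/a)²) = √(0.0143 + 0.0111) = 0.159, so δp = 889.
Q = p − s + b: δQ = √(δp² + δs² + δb²) = √(7.9e+05 + 78400 + 2400) = 933
Q = 3510, so δQ/Q = 933/3510 = 0.266.

26.6%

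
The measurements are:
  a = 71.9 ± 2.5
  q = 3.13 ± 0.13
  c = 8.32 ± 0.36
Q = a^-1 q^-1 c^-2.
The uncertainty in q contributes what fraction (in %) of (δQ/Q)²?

(δQ/Q)² = (-1·δa/a)² + (-1·δq/q)² + (-2·δc/c)²
  a term: (-1×0.0348)² = 0.00121
  q term: (-1×0.0415)² = 0.00173
  c term: (-2×0.0433)² = 0.00749
Total = 0.0104. Share from q = 0.00173/0.0104 = 0.166.

16.6%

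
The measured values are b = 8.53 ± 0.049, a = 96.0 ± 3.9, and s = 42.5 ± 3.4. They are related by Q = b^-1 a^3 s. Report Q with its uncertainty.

(4.41 ± 0.643) × 10^6

Relative error in a monomial: (δQ/Q)² = Σ (nᵢ · δxᵢ/xᵢ)².
  (-1·δb/b)² = (-1×0.00574)² = 3.3e-05;  (3·δa/a)² = (3×0.0406)² = 0.0149;  (1·δs/s)² = (1×0.0800)² = 0.00640
δQ/Q = √(0.0213) = 0.146
Q = 4.41e+06, so δQ = 0.146 × 4.41e+06 = 6.43e+05.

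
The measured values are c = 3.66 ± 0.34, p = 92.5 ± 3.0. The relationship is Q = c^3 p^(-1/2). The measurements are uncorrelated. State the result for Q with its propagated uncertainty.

5.10 ± 1.42

Relative error in a monomial: (δQ/Q)² = Σ (nᵢ · δxᵢ/xᵢ)².
  (3·δc/c)² = (3×0.0929)² = 0.0777;  (−½·δp/p)² = (-0.5×0.0324)² = 0.000263
δQ/Q = √(0.0779) = 0.279
Q = 5.10, so δQ = 0.279 × 5.10 = 1.42.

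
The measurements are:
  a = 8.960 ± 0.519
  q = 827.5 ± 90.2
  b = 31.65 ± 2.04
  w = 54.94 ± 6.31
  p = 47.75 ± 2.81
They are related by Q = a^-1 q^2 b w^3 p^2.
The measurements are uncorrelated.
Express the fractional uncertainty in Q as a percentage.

Q is a product of powers, so relative uncertainties combine in quadrature:
  (-1·δa/a)² = (-1×0.0579)² = 0.00336;  (2·δq/q)² = (2×0.109)² = 0.0475;  (1·δb/b)² = (1×0.0645)² = 0.00415;  (3·δw/w)² = (3×0.115)² = 0.119;  (2·δp/p)² = (2×0.0588)² = 0.0139
δQ/Q = √(0.188) = 0.433

43.3%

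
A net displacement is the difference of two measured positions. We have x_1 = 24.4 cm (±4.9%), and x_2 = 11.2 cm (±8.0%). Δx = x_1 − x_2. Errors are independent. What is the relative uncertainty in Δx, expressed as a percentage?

Each term contributes (cᵢ δxᵢ)² to (δΔx)²:
  (δx_1)² = 1.43;  (δx_2)² = 0.803
δΔx = √(2.23) = 1.49 cm
Δx = 13.2 cm, so δΔx/Δx = 1.49/13.2 = 0.113.

11.3%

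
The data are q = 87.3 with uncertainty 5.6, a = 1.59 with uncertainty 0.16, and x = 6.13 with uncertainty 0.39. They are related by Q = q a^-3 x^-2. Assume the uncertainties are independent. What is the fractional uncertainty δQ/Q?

Each factor contributes (exponent × relative error)² to (δQ/Q)²:
  (1·δq/q)² = (1×0.0641)² = 0.00411;  (-3·δa/a)² = (-3×0.101)² = 0.0911;  (-2·δx/x)² = (-2×0.0636)² = 0.0162
δQ/Q = √(0.111) = 0.334

0.334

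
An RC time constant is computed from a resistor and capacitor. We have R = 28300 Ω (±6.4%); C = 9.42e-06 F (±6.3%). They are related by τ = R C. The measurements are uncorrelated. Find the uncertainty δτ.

0.0239 s

Products/powers → add relative errors in quadrature, weighted by exponent:
  (1·δR/R)² = (1×0.0640)² = 0.00410;  (1·δC/C)² = (1×0.0630)² = 0.00397
δτ/τ = √(0.00806) = 0.0898
τ = 0.267 s, so δτ = 0.0898 × 0.267 = 0.0239 s.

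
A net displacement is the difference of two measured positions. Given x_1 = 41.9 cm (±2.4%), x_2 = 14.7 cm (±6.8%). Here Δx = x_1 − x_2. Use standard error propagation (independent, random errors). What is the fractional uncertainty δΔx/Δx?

0.0521

Δx is a linear combination, so absolute uncertainties add in quadrature:
  (δx_1)² = 1.01;  (δx_2)² = 0.999
δΔx = √(2.01) = 1.42 cm
Δx = 27.2 cm, so δΔx/Δx = 1.42/27.2 = 0.0521.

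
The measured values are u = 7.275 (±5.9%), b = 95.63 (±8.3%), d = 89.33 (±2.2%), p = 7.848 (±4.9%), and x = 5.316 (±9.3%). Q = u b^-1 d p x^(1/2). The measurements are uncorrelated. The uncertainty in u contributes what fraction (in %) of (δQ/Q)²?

22.6%

(δQ/Q)² = (1·δu/u)² + (-1·δb/b)² + (1·δd/d)² + (1·δp/p)² + (½·δx/x)²
  u term: (1×0.0590)² = 0.00348
  b term: (-1×0.0830)² = 0.00689
  d term: (1×0.0220)² = 0.000484
  p term: (1×0.0490)² = 0.00240
  x term: (0.5×0.0930)² = 0.00216
Total = 0.0154. Share from u = 0.00348/0.0154 = 0.226.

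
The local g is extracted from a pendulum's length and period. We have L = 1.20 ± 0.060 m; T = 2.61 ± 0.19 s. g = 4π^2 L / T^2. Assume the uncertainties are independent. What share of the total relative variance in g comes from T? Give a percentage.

(δg/g)² = (1·δL/L)² + (-2·δT/T)²
  L term: (1×0.0500)² = 0.00250
  T term: (-2×0.0728)² = 0.0212
Total = 0.0237. Share from T = 0.0212/0.0237 = 0.895.

89.5%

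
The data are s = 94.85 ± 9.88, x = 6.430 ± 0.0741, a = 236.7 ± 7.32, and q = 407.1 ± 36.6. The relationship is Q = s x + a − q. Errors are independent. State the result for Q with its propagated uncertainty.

Let p = s·x = 609.9. δp/p = √((1·δs/s)² + (1·δx/x)²) = √(0.0109 + 0.000133) = 0.105, so δp = 63.9.
Q = p + a − q: δQ = √(δp² + δa² + δq²) = √(4090 + 53.6 + 1340) = 74.0
Q = 439.5.

439.5 ± 74.0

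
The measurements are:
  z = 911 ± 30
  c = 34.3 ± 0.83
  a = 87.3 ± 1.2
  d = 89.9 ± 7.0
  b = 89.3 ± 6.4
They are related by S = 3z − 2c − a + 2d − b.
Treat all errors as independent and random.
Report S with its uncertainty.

2670 ± 91.3

For a sum/difference, combine absolute errors in quadrature:
  (3·δz)² = 8100;  (2·δc)² = 2.76;  (δa)² = 1.44;  (2·δd)² = 196;  (δb)² = 41.0
δS = √(8340) = 91.3
S = 2670.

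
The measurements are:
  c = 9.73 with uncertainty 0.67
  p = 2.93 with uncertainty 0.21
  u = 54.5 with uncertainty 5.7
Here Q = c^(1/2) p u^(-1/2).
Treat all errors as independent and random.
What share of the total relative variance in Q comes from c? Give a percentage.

13.1%

(δQ/Q)² = (½·δc/c)² + (1·δp/p)² + (−½·δu/u)²
  c term: (0.5×0.0689)² = 0.00119
  p term: (1×0.0717)² = 0.00514
  u term: (-0.5×0.105)² = 0.00273
Total = 0.00906. Share from c = 0.00119/0.00906 = 0.131.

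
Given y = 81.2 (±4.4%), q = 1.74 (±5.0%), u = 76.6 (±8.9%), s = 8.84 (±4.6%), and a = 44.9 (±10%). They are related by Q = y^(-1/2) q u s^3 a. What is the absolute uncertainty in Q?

Relative error in a monomial: (δQ/Q)² = Σ (nᵢ · δxᵢ/xᵢ)².
  (−½·δy/y)² = (-0.5×0.0440)² = 0.000484;  (1·δq/q)² = (1×0.0500)² = 0.00250;  (1·δu/u)² = (1×0.0890)² = 0.00792;  (3·δs/s)² = (3×0.0460)² = 0.0190;  (1·δa/a)² = (1×0.100)² = 0.0100
δQ/Q = √(0.0399) = 0.200
Q = 4.59e+05, so δQ = 0.200 × 4.59e+05 = 91700.

91700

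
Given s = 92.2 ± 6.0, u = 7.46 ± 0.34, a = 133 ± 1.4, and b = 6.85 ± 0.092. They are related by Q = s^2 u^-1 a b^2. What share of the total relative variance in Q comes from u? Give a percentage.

10.5%

(δQ/Q)² = (2·δs/s)² + (-1·δu/u)² + (1·δa/a)² + (2·δb/b)²
  s term: (2×0.0651)² = 0.0169
  u term: (-1×0.0456)² = 0.00208
  a term: (1×0.0105)² = 0.000111
  b term: (2×0.0134)² = 0.000722
Total = 0.0198. Share from u = 0.00208/0.0198 = 0.105.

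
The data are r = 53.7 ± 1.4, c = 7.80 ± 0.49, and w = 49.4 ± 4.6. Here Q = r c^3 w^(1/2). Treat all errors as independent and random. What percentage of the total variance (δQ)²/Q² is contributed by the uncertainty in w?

(δQ/Q)² = (1·δr/r)² + (3·δc/c)² + (½·δw/w)²
  r term: (1×0.0261)² = 0.000680
  c term: (3×0.0628)² = 0.0355
  w term: (0.5×0.0931)² = 0.00217
Total = 0.0384. Share from w = 0.00217/0.0384 = 0.0565.

5.65%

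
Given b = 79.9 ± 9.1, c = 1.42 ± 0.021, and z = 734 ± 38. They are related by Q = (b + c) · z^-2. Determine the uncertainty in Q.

2.3e-05

Let u = b + c = 81.3. δu = √(δb² + δc²) = √(82.8 + 0.000441) = 9.10, so δu/u = 0.112.
Q is then a monomial in u, z:
δQ/Q = √((δu/u)² + (-2·δz/z)²) = √(0.0125 + 0.0107) = 0.152
Q = 0.000151, so δQ = 0.152 × 0.000151 = 2.3e-05.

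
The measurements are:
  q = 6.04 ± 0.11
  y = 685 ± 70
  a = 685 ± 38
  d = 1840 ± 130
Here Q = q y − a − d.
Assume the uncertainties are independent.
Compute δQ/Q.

Let p = q·y = 4140. δp/p = √((1·δq/q)² + (1·δy/y)²) = √(0.000332 + 0.0104) = 0.104, so δp = 429.
Q = p − a − d: δQ = √(δp² + δa² + δd²) = √(1.84e+05 + 1440 + 16900) = 450
Q = 1610, so δQ/Q = 450/1610 = 0.279.

0.279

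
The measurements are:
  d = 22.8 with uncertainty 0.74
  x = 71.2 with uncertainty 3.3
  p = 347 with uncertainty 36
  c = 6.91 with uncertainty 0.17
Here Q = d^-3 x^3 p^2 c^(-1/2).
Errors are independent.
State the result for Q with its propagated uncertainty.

Each factor contributes (exponent × relative error)² to (δQ/Q)²:
  (-3·δd/d)² = (-3×0.0325)² = 0.00948;  (3·δx/x)² = (3×0.0463)² = 0.0193;  (2·δp/p)² = (2×0.104)² = 0.0431;  (−½·δc/c)² = (-0.5×0.0246)² = 0.000151
δQ/Q = √(0.0720) = 0.268
Q = 1.39e+06, so δQ = 0.268 × 1.39e+06 = 3.74e+05.

(1.39 ± 0.374) × 10^6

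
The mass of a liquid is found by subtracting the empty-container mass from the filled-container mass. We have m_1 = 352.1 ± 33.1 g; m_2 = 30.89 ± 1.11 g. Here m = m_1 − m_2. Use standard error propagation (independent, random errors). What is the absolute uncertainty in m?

33.1 g

m is a linear combination, so absolute uncertainties add in quadrature:
  (δm_1)² = 1100;  (δm_2)² = 1.23
δm = √(1100) = 33.1 g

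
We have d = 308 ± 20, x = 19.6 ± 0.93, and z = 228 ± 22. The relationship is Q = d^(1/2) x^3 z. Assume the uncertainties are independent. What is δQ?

5.27e+06

For a monomial Q ∝ d^(1/2), x^3, z, fractional errors add in quadrature:
  (½·δd/d)² = (0.5×0.0649)² = 0.00105;  (3·δx/x)² = (3×0.0474)² = 0.0203;  (1·δz/z)² = (1×0.0965)² = 0.00931
δQ/Q = √(0.0306) = 0.175
Q = 3.01e+07, so δQ = 0.175 × 3.01e+07 = 5.27e+06.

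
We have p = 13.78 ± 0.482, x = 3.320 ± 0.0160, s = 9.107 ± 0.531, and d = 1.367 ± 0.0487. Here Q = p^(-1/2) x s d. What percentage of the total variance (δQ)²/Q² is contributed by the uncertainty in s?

68.0%

(δQ/Q)² = (−½·δp/p)² + (1·δx/x)² + (1·δs/s)² + (1·δd/d)²
  p term: (-0.5×0.0350)² = 0.000306
  x term: (1×0.00482)² = 2.32e-05
  s term: (1×0.0583)² = 0.00340
  d term: (1×0.0356)² = 0.00127
Total = 0.00500. Share from s = 0.00340/0.00500 = 0.680.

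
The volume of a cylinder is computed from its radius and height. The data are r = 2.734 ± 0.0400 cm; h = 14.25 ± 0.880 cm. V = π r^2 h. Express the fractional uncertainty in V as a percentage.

6.83%

Relative error in a monomial: (δV/V)² = Σ (nᵢ · δxᵢ/xᵢ)².
  (2·δr/r)² = (2×0.0146)² = 0.000856;  (1·δh/h)² = (1×0.0618)² = 0.00381
δV/V = √(0.00467) = 0.0683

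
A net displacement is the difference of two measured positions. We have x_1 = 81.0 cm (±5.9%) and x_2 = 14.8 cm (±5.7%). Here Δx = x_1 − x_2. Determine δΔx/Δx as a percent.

7.33%

Absolute uncertainties add in quadrature for a linear combination:
  (δx_1)² = 22.8;  (δx_2)² = 0.712
δΔx = √(23.6) = 4.85 cm
Δx = 66.2 cm, so δΔx/Δx = 4.85/66.2 = 0.0733.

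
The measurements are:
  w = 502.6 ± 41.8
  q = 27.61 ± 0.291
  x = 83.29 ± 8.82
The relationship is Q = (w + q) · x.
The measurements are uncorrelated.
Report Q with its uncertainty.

44160 ± 5830

Let u = w + q = 530.2. δu = √(δw² + δq²) = √(1750 + 0.0847) = 41.8, so δu/u = 0.0788.
Q is then a monomial in u, x:
δQ/Q = √((δu/u)² + (1·δx/x)²) = √(0.00622 + 0.0112) = 0.132
Q = 44160, so δQ = 0.132 × 44160 = 5830.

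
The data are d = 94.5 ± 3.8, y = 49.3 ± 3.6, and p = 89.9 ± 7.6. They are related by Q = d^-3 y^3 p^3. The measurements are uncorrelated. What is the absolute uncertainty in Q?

For a monomial Q ∝ d^-3, y^3, p^3, fractional errors add in quadrature:
  (-3·δd/d)² = (-3×0.0402)² = 0.0146;  (3·δy/y)² = (3×0.0730)² = 0.0480;  (3·δp/p)² = (3×0.0845)² = 0.0643
δQ/Q = √(0.127) = 0.356
Q = 1.03e+05, so δQ = 0.356 × 1.03e+05 = 36700.

36700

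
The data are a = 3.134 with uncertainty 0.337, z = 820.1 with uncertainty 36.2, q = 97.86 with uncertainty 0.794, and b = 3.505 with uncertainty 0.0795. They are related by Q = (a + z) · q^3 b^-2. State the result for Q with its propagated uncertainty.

Let u = a + z = 823.2. δu = √(δa² + δz²) = √(0.114 + 1310) = 36.2, so δu/u = 0.0440.
Q is then a monomial in u, q, b:
δQ/Q = √((δu/u)² + (3·δq/q)² + (-2·δb/b)²) = √(0.00193 + 0.000592 + 0.00206) = 0.0677
Q = 6.28e+07, so δQ = 0.0677 × 6.28e+07 = 4.25e+06.

(6.280 ± 0.425) × 10^7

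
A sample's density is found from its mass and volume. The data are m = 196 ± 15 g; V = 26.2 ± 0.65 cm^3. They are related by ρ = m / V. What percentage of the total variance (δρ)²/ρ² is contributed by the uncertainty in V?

(δρ/ρ)² = (1·δm/m)² + (-1·δV/V)²
  m term: (1×0.0765)² = 0.00586
  V term: (-1×0.0248)² = 0.000615
Total = 0.00647. Share from V = 0.000615/0.00647 = 0.0951.

9.51%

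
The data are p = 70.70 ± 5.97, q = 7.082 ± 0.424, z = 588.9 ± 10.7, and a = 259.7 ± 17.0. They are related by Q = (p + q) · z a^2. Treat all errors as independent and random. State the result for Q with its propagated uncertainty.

Let u = p + q = 77.78. δu = √(δp² + δq²) = √(35.6 + 0.180) = 5.99, so δu/u = 0.0769.
Q is then a monomial in u, z, a:
δQ/Q = √((δu/u)² + (1·δz/z)² + (2·δa/a)²) = √(0.00592 + 0.000330 + 0.0171) = 0.153
Q = 3.089e+09, so δQ = 0.153 × 3.089e+09 = 4.72e+08.

(3.089 ± 0.472) × 10^9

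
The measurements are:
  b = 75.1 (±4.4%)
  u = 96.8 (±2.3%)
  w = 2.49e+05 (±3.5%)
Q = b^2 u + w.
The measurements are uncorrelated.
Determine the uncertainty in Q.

50400

Let p = b^2·u = 5.46e+05. δp/p = √((2·δb/b)² + (1·δu/u)²) = √(0.00774 + 0.000529) = 0.0910, so δp = 49700.
Q = p + w: δQ = √(δp² + δw²) = √(2.47e+09 + 7.6e+07) = 50400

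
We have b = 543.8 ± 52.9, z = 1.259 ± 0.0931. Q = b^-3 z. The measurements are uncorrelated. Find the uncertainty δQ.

2.36e-09

Q is a product of powers, so relative uncertainties combine in quadrature:
  (-3·δb/b)² = (-3×0.0973)² = 0.0852;  (1·δz/z)² = (1×0.0739)² = 0.00547
δQ/Q = √(0.0906) = 0.301
Q = 7.829e-09, so δQ = 0.301 × 7.829e-09 = 2.36e-09.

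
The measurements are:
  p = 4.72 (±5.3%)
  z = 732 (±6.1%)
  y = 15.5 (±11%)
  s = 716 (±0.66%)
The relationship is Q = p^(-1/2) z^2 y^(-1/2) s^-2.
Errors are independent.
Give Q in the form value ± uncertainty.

0.122 ± 0.0167

Relative error in a monomial: (δQ/Q)² = Σ (nᵢ · δxᵢ/xᵢ)².
  (−½·δp/p)² = (-0.5×0.0530)² = 0.000702;  (2·δz/z)² = (2×0.0610)² = 0.0149;  (−½·δy/y)² = (-0.5×0.110)² = 0.00302;  (-2·δs/s)² = (-2×0.00660)² = 0.000174
δQ/Q = √(0.0188) = 0.137
Q = 0.122, so δQ = 0.137 × 0.122 = 0.0167.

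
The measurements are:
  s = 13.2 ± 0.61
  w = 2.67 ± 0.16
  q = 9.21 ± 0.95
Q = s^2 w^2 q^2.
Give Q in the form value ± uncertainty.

(1.05 ± 0.270) × 10^5

Relative error in a monomial: (δQ/Q)² = Σ (nᵢ · δxᵢ/xᵢ)².
  (2·δs/s)² = (2×0.0462)² = 0.00854;  (2·δw/w)² = (2×0.0599)² = 0.0144;  (2·δq/q)² = (2×0.103)² = 0.0426
δQ/Q = √(0.0655) = 0.256
Q = 1.05e+05, so δQ = 0.256 × 1.05e+05 = 27000.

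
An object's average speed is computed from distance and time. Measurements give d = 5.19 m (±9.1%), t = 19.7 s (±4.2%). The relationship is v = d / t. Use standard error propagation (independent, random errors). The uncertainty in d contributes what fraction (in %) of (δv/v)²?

82.4%

(δv/v)² = (1·δd/d)² + (-1·δt/t)²
  d term: (1×0.0910)² = 0.00828
  t term: (-1×0.0420)² = 0.00176
Total = 0.0100. Share from d = 0.00828/0.0100 = 0.824.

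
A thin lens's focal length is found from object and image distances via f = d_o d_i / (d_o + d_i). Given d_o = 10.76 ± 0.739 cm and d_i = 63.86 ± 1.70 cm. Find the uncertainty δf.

0.542 cm

∂f/∂d_o = (d_i/(d_o+d_i))² = 0.732;  ∂f/∂d_i = (d_o/(d_o+d_i))² = 0.0208
δf = √((∂f/∂d_o · δd_o)² + (∂f/∂d_i · δd_i)²) = √(0.293 + 0.00125) = 0.542 cm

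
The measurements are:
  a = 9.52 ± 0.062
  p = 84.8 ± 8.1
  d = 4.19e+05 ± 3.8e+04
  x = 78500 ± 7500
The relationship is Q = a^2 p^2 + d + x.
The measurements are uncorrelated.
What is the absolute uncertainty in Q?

1.31e+05

Let w = a^2·p^2 = 6.52e+05. δw/w = √((2·δa/a)² + (2·δp/p)²) = √(0.000170 + 0.0365) = 0.191, so δw = 1.25e+05.
Q = w + d + x: δQ = √(δw² + δd² + δx²) = √(1.56e+10 + 1.44e+09 + 5.62e+07) = 1.31e+05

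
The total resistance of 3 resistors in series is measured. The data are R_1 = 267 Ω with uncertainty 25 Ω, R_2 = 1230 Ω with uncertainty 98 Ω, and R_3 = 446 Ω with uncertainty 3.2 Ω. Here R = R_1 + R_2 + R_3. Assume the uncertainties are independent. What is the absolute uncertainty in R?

101 Ω

For a sum/difference, combine absolute errors in quadrature:
  (δR_1)² = 625;  (δR_2)² = 9600;  (δR_3)² = 10.2
δR = √(10200) = 101 Ω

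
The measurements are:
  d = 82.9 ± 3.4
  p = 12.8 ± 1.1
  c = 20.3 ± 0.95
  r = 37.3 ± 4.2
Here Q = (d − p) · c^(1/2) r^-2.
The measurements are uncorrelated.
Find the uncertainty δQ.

Let u = d − p = 70.1. δu = √(δd² + δp²) = √(11.6 + 1.21) = 3.57, so δu/u = 0.0510.
Q is then a monomial in u, c, r:
δQ/Q = √((δu/u)² + (½·δc/c)² + (-2·δr/r)²) = √(0.00260 + 0.000548 + 0.0507) = 0.232
Q = 0.227, so δQ = 0.232 × 0.227 = 0.0527.

0.0527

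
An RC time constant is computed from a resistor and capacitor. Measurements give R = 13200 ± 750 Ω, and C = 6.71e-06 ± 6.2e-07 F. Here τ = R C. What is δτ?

Each factor contributes (exponent × relative error)² to (δτ/τ)²:
  (1·δR/R)² = (1×0.0568)² = 0.00323;  (1·δC/C)² = (1×0.0924)² = 0.00854
δτ/τ = √(0.0118) = 0.108
τ = 0.0886 s, so δτ = 0.108 × 0.0886 = 0.00961 s.

0.00961 s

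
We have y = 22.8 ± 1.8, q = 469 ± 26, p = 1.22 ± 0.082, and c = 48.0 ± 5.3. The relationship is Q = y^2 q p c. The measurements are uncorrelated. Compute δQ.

3.02e+06

Since Q is a product/quotient, work with relative uncertainties:
  (2·δy/y)² = (2×0.0789)² = 0.0249;  (1·δq/q)² = (1×0.0554)² = 0.00307;  (1·δp/p)² = (1×0.0672)² = 0.00452;  (1·δc/c)² = (1×0.110)² = 0.0122
δQ/Q = √(0.0447) = 0.211
Q = 1.43e+07, so δQ = 0.211 × 1.43e+07 = 3.02e+06.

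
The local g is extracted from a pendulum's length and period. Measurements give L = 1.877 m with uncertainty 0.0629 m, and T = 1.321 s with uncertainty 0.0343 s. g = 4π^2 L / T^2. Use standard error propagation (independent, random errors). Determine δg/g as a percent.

6.18%

For a monomial g ∝ L, T^-2, fractional errors add in quadrature:
  (1·δL/L)² = (1×0.0335)² = 0.00112;  (-2·δT/T)² = (-2×0.0260)² = 0.00270
δg/g = √(0.00382) = 0.0618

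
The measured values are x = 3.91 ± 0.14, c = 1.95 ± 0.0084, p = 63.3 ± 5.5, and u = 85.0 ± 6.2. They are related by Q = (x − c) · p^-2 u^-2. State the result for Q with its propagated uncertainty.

(6.77 ± 1.61) × 10^-8

Let w = x − c = 1.96. δw = √(δx² + δc²) = √(0.0196 + 7.06e-05) = 0.140, so δw/w = 0.0716.
Q is then a monomial in w, p, u:
δQ/Q = √((δw/w)² + (-2·δp/p)² + (-2·δu/u)²) = √(0.00512 + 0.0302 + 0.0213) = 0.238
Q = 6.77e-08, so δQ = 0.238 × 6.77e-08 = 1.61e-08.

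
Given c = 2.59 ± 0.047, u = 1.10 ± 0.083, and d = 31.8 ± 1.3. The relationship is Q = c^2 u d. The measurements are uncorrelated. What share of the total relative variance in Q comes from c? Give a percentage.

15.2%

(δQ/Q)² = (2·δc/c)² + (1·δu/u)² + (1·δd/d)²
  c term: (2×0.0181)² = 0.00132
  u term: (1×0.0755)² = 0.00569
  d term: (1×0.0409)² = 0.00167
Total = 0.00868. Share from c = 0.00132/0.00868 = 0.152.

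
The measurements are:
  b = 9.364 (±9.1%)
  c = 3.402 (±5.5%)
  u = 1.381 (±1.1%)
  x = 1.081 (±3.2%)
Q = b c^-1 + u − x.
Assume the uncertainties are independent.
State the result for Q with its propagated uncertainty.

3.052 ± 0.295

Let p = b·c^-1 = 2.752. δp/p = √((1·δb/b)² + (-1·δc/c)²) = √(0.00828 + 0.00302) = 0.106, so δp = 0.293.
Q = p + u − x: δQ = √(δp² + δu² + δx²) = √(0.0857 + 0.000231 + 0.00120) = 0.295
Q = 3.052.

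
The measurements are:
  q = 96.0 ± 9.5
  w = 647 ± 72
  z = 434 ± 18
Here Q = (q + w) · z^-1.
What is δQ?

0.182

Let u = q + w = 743. δu = √(δq² + δw²) = √(90.2 + 5180) = 72.6, so δu/u = 0.0977.
Q is then a monomial in u, z:
δQ/Q = √((δu/u)² + (-1·δz/z)²) = √(0.00955 + 0.00172) = 0.106
Q = 1.71, so δQ = 0.106 × 1.71 = 0.182.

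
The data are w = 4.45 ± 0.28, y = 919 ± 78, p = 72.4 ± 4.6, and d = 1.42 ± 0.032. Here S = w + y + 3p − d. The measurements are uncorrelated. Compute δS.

Each term contributes (cᵢ δxᵢ)² to (δS)²:
  (δw)² = 0.0784;  (δy)² = 6080;  (3·δp)² = 190;  (δd)² = 0.00102
δS = √(6270) = 79.2

79.2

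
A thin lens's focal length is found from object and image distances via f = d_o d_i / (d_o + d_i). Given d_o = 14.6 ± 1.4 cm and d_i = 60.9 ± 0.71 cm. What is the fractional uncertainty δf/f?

0.0774

∂f/∂d_o = (d_i/(d_o+d_i))² = 0.651;  ∂f/∂d_i = (d_o/(d_o+d_i))² = 0.0374
δf = √((∂f/∂d_o · δd_o)² + (∂f/∂d_i · δd_i)²) = √(0.830 + 0.000705) = 0.911 cm
f = 11.8 cm, so δf/f = 0.911/11.8 = 0.0774.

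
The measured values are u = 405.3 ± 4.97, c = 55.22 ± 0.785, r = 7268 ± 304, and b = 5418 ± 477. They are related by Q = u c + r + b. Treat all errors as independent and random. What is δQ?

705

Let p = u·c = 22380. δp/p = √((1·δu/u)² + (1·δc/c)²) = √(0.000150 + 0.000202) = 0.0188, so δp = 420.
Q = p + r + b: δQ = √(δp² + δr² + δb²) = √(1.77e+05 + 92400 + 2.28e+05) = 705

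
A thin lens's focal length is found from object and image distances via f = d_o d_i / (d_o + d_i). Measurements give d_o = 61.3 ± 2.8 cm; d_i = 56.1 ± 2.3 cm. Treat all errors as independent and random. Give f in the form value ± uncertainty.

29.3 ± 0.896 cm

∂f/∂d_o = (d_i/(d_o+d_i))² = 0.228;  ∂f/∂d_i = (d_o/(d_o+d_i))² = 0.273
δf = √((∂f/∂d_o · δd_o)² + (∂f/∂d_i · δd_i)²) = √(0.409 + 0.393) = 0.896 cm
f = 29.3 cm.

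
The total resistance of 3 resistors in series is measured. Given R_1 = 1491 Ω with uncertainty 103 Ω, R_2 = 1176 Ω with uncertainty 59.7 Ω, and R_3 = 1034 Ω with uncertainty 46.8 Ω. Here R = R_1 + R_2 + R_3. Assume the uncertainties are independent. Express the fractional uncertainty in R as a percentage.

3.46%

Sums and differences: (δR)² = Σ (cᵢ δxᵢ)².
  (δR_1)² = 10600;  (δR_2)² = 3560;  (δR_3)² = 2190
δR = √(16400) = 128 Ω
R = 3701 Ω, so δR/R = 128/3701 = 0.0346.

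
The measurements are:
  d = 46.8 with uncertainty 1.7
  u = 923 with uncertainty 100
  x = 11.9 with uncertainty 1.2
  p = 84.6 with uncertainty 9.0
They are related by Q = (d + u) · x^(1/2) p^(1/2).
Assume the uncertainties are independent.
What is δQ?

Let w = d + u = 970. δw = √(δd² + δu²) = √(2.89 + 10000) = 100, so δw/w = 0.103.
Q is then a monomial in w, x, p:
δQ/Q = √((δw/w)² + (½·δx/x)² + (½·δp/p)²) = √(0.0106 + 0.00254 + 0.00283) = 0.127
Q = 30800, so δQ = 0.127 × 30800 = 3890.

3890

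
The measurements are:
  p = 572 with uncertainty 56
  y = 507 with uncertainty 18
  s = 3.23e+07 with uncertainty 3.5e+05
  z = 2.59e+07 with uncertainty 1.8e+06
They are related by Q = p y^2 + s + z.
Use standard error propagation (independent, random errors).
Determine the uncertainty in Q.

Let w = p·y^2 = 1.47e+08. δw/w = √((1·δp/p)² + (2·δy/y)²) = √(0.00958 + 0.00504) = 0.121, so δw = 1.78e+07.
Q = w + s + z: δQ = √(δw² + δs² + δz²) = √(3.16e+14 + 1.22e+11 + 3.24e+12) = 1.79e+07

1.79e+07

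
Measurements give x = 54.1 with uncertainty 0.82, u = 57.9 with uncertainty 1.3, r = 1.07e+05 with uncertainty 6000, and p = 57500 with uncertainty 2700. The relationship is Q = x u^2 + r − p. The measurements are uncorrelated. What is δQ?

10800

Let w = x·u^2 = 1.81e+05. δw/w = √((1·δx/x)² + (2·δu/u)²) = √(0.000230 + 0.00202) = 0.0474, so δw = 8600.
Q = w + r − p: δQ = √(δw² + δr² + δp²) = √(7.39e+07 + 3.6e+07 + 7.29e+06) = 10800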